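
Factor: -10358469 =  - 3^3*11^1*34877^1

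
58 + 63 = 121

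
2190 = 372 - -1818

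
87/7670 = 87/7670= 0.01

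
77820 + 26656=104476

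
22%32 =22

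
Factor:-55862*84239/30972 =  - 2352879509/15486 = -  2^( - 1)*3^( - 1 )*17^1*29^( - 1)*31^1*53^1*89^( - 1)*84239^1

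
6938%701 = 629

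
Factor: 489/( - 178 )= -2^( - 1 ) * 3^1 *89^( - 1)*163^1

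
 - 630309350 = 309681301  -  939990651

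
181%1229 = 181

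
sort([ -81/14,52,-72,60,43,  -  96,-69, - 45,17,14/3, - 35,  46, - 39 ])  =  [ - 96,-72, - 69,-45, - 39,  -  35, - 81/14, 14/3,17,43,46,  52 , 60 ] 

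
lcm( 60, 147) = 2940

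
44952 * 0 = 0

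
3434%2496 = 938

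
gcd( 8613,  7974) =9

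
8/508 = 2/127 = 0.02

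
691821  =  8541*81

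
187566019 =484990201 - 297424182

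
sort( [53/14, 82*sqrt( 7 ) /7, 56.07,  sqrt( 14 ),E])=[ E,sqrt( 14 ),  53/14, 82*sqrt( 7 ) /7, 56.07 ]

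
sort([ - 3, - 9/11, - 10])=[ - 10,-3, - 9/11 ]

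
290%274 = 16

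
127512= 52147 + 75365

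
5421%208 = 13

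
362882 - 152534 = 210348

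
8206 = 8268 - 62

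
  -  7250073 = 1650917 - 8900990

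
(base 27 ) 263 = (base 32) 1IN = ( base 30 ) 1O3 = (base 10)1623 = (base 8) 3127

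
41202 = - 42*( - 981) 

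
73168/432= 4573/27 = 169.37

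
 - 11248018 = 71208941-82456959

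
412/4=103 = 103.00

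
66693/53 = 1258 + 19/53=1258.36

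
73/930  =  73/930= 0.08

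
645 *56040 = 36145800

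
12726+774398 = 787124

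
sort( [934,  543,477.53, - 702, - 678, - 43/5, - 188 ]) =[- 702, - 678, - 188, - 43/5  ,  477.53,  543,934 ] 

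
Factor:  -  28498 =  -2^1*14249^1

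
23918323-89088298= - 65169975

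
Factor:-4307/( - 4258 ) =2^(  -  1)*59^1*73^1*2129^( - 1)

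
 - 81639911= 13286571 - 94926482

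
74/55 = 74/55 = 1.35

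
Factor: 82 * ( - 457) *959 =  - 2^1*7^1*41^1 *137^1*457^1= - 35937566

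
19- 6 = 13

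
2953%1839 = 1114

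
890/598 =445/299 = 1.49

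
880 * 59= 51920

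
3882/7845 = 1294/2615 = 0.49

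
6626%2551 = 1524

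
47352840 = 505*93768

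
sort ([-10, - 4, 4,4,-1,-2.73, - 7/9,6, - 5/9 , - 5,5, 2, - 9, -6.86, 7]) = [ - 10 ,-9,-6.86, - 5, - 4, - 2.73,-1, - 7/9,-5/9, 2, 4  ,  4,5, 6, 7]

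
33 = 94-61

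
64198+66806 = 131004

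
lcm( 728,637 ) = 5096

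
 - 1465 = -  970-495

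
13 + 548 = 561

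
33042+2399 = 35441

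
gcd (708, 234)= 6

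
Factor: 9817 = 9817^1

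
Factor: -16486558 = -2^1*11^1*29^1 * 25841^1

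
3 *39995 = 119985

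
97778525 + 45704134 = 143482659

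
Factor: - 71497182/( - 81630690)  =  11916197/13605115 = 5^(-1)*2721023^( - 1 )*11916197^1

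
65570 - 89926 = - 24356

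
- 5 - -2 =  - 3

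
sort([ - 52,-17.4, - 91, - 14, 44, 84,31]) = [ - 91, - 52,  -  17.4,-14, 31,44, 84 ] 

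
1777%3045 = 1777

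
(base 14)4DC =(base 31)10H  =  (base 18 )306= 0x3D2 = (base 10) 978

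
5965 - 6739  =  -774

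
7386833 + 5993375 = 13380208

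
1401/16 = 1401/16  =  87.56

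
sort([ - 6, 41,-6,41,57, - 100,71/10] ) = [ -100, - 6, - 6,71/10, 41,41,57]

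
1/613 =1/613 =0.00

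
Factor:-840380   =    -  2^2*5^1*42019^1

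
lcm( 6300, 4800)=100800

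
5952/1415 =5952/1415 = 4.21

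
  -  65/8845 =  - 13/1769 =-0.01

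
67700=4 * 16925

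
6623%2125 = 248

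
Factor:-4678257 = -3^1 *53^1*29423^1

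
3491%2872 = 619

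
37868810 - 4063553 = 33805257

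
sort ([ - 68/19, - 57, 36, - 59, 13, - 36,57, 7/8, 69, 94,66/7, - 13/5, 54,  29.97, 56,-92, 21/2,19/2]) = [ - 92, - 59, - 57, - 36,  -  68/19, - 13/5,7/8, 66/7, 19/2, 21/2,  13, 29.97, 36  ,  54, 56, 57, 69, 94 ]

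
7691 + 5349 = 13040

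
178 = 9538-9360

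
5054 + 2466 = 7520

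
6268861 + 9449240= 15718101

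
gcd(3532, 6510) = 2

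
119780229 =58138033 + 61642196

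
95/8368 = 95/8368 = 0.01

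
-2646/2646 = -1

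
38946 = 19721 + 19225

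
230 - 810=- 580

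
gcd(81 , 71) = 1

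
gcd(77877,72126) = 9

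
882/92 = 441/46 = 9.59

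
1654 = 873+781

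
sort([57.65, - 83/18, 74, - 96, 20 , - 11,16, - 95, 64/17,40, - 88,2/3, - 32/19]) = [-96,-95,-88,  -  11, - 83/18 ,-32/19,2/3 , 64/17, 16,20, 40 , 57.65, 74] 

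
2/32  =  1/16 = 0.06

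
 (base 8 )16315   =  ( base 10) 7373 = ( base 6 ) 54045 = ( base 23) DLD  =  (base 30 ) 85N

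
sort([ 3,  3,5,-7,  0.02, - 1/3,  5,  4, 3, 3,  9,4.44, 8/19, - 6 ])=[ - 7,-6 , - 1/3,0.02,  8/19,3,3, 3, 3, 4,4.44,  5 , 5,9] 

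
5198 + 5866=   11064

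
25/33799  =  25/33799= 0.00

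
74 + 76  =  150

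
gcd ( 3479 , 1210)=1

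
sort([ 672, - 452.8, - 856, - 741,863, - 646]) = [ - 856, - 741, - 646, - 452.8,672,  863 ] 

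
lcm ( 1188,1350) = 29700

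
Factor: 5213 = 13^1*401^1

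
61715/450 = 12343/90 = 137.14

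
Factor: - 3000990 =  - 2^1*3^1  *5^1 * 167^1*599^1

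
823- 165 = 658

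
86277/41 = 2104 + 13/41=2104.32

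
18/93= 6/31 = 0.19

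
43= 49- 6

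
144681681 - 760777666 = -616095985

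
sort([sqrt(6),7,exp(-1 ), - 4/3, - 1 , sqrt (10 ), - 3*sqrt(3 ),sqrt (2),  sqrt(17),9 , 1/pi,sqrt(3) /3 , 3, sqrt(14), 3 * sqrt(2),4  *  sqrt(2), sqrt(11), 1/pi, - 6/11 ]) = [ - 3*sqrt(3 ),-4/3, - 1 ,  -  6/11,1/pi,1/pi, exp(-1),sqrt( 3)/3 , sqrt(2 ), sqrt(6),3,sqrt(10),sqrt(11),sqrt(14),  sqrt(17) , 3*sqrt(2) , 4*sqrt( 2), 7,9]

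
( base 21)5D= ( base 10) 118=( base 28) 46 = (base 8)166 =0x76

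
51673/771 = 67 + 16/771 = 67.02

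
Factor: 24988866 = 2^1*3^1*7^1*47^1*12659^1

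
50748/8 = 12687/2 = 6343.50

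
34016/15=2267+11/15 = 2267.73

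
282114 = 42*6717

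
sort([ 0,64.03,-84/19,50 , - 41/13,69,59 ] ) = [-84/19, - 41/13, 0,50,59,64.03,69]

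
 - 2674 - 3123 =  - 5797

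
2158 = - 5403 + 7561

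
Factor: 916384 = 2^5 * 7^1*4091^1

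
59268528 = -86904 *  (  -  682) 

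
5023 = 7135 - 2112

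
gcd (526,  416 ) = 2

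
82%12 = 10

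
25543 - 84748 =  - 59205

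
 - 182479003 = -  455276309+272797306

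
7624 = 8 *953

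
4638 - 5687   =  -1049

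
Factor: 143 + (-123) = 2^2*5^1   =  20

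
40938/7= 5848 + 2/7=5848.29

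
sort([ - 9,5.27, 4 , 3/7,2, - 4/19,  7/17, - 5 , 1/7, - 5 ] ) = [ - 9,-5 , - 5,-4/19, 1/7,  7/17, 3/7,2, 4, 5.27]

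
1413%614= 185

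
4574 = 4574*1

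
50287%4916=1127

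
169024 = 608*278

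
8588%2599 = 791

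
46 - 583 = -537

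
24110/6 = 4018 + 1/3 = 4018.33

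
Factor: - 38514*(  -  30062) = 2^2*3^1 *7^2 *131^1* 15031^1  =  1157807868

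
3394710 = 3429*990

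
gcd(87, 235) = 1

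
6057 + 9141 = 15198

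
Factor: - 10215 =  - 3^2*5^1 * 227^1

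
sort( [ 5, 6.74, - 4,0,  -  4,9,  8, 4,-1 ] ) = [ - 4,- 4, - 1,0,  4,5,6.74,8, 9]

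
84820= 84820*1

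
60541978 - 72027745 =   -  11485767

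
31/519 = 31/519 = 0.06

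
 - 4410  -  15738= - 20148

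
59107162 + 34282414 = 93389576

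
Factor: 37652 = 2^2 * 9413^1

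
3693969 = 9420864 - 5726895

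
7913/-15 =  - 7913/15 = -527.53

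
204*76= 15504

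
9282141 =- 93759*( - 99 ) 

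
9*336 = 3024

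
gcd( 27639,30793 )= 83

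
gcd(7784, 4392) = 8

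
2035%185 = 0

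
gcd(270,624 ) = 6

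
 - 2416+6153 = 3737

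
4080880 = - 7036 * ( - 580)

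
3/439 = 3/439 = 0.01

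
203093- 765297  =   - 562204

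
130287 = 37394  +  92893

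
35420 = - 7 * ( -5060)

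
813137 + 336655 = 1149792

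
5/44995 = 1/8999 = 0.00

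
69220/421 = 164  +  176/421 = 164.42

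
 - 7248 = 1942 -9190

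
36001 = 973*37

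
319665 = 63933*5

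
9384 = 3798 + 5586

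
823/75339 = 823/75339 = 0.01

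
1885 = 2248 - 363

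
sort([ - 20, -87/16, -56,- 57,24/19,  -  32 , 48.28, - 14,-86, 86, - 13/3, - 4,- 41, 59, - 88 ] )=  [ - 88, - 86, - 57, - 56, - 41  ,- 32 ,-20,-14, - 87/16, - 13/3, -4, 24/19, 48.28, 59, 86 ]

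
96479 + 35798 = 132277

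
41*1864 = 76424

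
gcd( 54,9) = 9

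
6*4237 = 25422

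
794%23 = 12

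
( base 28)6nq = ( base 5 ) 132444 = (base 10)5374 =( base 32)57U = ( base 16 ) 14FE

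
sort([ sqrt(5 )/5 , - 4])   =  [ - 4,sqrt ( 5)/5]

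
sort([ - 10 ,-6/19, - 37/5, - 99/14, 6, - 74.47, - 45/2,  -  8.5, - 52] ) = [ - 74.47,-52, - 45/2, - 10, - 8.5, - 37/5, - 99/14,-6/19, 6] 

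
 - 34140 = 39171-73311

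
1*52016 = 52016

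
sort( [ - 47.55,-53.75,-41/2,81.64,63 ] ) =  [ - 53.75, - 47.55,-41/2,63, 81.64]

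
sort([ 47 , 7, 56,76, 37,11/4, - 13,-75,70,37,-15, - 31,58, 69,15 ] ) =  [  -  75 , - 31, - 15, - 13, 11/4,7,15,37, 37, 47,56,58,69,70,76]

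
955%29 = 27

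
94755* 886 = 83952930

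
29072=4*7268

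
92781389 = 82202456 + 10578933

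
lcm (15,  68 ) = 1020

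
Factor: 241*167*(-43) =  - 1730621= -43^1*167^1*241^1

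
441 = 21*21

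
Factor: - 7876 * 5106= -2^3*3^1 * 11^1*23^1 * 37^1  *  179^1=-40214856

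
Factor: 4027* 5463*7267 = 159870373767 =3^2*13^2*43^1*607^1*4027^1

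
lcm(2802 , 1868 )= 5604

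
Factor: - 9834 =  - 2^1 * 3^1 *11^1*149^1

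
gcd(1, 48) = 1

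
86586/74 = 43293/37 = 1170.08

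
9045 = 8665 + 380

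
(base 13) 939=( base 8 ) 3041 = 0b11000100001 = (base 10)1569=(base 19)46B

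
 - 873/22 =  - 873/22= -39.68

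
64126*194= 12440444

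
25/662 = 25/662 = 0.04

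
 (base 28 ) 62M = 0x12AE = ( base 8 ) 11256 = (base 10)4782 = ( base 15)163C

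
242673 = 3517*69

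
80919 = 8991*9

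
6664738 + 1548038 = 8212776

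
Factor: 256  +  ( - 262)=-6 =-  2^1*3^1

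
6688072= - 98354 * ( - 68 )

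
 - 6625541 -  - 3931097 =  - 2694444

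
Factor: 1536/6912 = 2/9 = 2^1 * 3^( - 2 ) 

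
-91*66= - 6006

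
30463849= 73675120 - 43211271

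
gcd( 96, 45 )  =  3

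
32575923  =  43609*747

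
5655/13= 435 = 435.00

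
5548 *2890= 16033720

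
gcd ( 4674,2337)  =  2337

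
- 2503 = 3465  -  5968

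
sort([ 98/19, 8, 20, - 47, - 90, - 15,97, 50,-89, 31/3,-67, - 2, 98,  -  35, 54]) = [ - 90, - 89,-67, - 47,-35, -15,-2,98/19 , 8, 31/3,  20,50,  54, 97, 98 ]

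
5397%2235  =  927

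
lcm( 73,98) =7154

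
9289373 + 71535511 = 80824884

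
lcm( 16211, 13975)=405275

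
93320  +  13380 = 106700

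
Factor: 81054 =2^1*3^3*19^1*79^1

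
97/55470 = 97/55470= 0.00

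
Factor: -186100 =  - 2^2*5^2*1861^1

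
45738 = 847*54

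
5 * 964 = 4820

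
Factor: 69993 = 3^2*7^1*11^1 * 101^1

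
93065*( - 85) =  - 7910525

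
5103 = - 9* (-567)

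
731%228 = 47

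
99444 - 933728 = - 834284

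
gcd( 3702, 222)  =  6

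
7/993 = 7/993 = 0.01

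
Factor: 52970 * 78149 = 4139552530=2^1*5^1*17^1 * 4597^1*5297^1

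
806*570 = 459420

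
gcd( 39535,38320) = 5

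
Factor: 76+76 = 2^3*19^1 = 152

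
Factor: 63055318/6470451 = 2^1 * 3^( - 2 )*13^(-1)*29^( - 1 )*1907^( - 1)*31527659^1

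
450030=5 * 90006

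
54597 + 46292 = 100889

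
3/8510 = 3/8510 =0.00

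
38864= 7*5552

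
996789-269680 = 727109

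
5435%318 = 29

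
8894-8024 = 870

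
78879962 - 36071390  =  42808572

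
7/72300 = 7/72300 =0.00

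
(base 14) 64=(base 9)107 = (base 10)88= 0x58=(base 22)40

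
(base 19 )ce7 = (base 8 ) 10775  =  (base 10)4605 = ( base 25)795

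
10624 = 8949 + 1675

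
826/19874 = 413/9937 = 0.04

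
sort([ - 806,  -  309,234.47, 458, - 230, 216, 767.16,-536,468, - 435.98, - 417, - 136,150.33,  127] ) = [-806, - 536 , - 435.98  , - 417, - 309,  -  230 , - 136,127, 150.33,216,  234.47, 458,  468, 767.16]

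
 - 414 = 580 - 994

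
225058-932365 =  - 707307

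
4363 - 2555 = 1808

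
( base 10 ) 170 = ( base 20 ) 8A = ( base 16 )aa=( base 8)252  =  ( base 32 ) 5a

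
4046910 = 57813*70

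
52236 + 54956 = 107192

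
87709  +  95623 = 183332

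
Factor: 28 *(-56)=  - 1568 = -2^5 *7^2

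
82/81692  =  41/40846 = 0.00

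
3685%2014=1671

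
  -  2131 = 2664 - 4795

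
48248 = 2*24124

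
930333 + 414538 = 1344871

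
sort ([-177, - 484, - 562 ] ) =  [ - 562,-484, - 177 ] 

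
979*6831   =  6687549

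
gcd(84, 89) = 1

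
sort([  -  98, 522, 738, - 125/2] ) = [ - 98,-125/2,522, 738]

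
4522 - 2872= 1650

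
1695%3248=1695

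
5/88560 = 1/17712  =  0.00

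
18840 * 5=94200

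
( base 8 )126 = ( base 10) 86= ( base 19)4A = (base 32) 2M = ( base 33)2k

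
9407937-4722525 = 4685412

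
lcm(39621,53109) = 2496123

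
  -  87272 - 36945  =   - 124217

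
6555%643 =125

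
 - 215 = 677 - 892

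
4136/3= 4136/3 = 1378.67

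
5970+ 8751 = 14721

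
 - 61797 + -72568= - 134365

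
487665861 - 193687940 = 293977921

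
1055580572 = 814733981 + 240846591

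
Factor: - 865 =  - 5^1*173^1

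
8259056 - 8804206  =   - 545150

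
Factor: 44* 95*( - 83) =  - 2^2*5^1*11^1*19^1*83^1 = - 346940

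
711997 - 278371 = 433626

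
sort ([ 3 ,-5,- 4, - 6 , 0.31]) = [-6, - 5,  -  4,0.31,  3]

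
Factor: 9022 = 2^1*13^1*347^1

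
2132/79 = 2132/79 = 26.99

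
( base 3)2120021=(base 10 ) 1870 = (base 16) 74e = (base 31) 1ta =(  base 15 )84a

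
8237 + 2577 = 10814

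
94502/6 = 15750+1/3=15750.33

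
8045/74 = 108 + 53/74= 108.72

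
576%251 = 74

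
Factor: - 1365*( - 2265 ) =3091725  =  3^2*5^2 * 7^1*13^1 * 151^1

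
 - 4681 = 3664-8345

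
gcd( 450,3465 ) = 45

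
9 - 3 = 6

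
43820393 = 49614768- 5794375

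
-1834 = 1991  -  3825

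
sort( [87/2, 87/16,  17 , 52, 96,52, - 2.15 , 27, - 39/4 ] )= [ - 39/4, - 2.15, 87/16,17,27,87/2,52,52, 96]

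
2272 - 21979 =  - 19707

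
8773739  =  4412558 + 4361181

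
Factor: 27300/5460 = 5^1 = 5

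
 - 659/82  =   - 9  +  79/82 = - 8.04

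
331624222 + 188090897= 519715119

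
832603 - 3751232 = - 2918629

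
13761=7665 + 6096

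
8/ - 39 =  - 8/39 = -  0.21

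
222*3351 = 743922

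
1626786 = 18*90377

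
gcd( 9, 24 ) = 3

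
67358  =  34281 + 33077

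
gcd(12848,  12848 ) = 12848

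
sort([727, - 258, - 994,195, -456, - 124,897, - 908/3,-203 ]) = [ - 994, - 456, - 908/3, - 258,- 203, - 124,195,727,897]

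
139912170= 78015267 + 61896903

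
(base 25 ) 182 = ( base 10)827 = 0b1100111011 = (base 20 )217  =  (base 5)11302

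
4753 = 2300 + 2453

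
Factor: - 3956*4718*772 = - 2^5*7^1*23^1*43^1* 193^1*337^1 = -14408922976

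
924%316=292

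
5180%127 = 100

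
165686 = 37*4478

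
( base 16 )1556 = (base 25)8IC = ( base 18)gf8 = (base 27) 7D8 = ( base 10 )5462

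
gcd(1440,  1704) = 24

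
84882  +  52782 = 137664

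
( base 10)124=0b1111100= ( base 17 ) 75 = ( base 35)3J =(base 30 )44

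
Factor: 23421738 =2^1*3^1*3903623^1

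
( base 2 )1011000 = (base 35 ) 2I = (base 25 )3d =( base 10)88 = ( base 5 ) 323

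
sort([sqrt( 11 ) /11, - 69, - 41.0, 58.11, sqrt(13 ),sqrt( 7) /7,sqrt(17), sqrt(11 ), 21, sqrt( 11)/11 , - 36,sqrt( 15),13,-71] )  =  [ - 71 , - 69 ,  -  41.0, - 36, sqrt( 11) /11, sqrt( 11)/11,sqrt( 7)/7,sqrt( 11 ),sqrt (13),sqrt( 15),sqrt( 17), 13, 21,58.11]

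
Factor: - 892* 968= - 2^5 * 11^2*223^1 =- 863456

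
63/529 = 63/529 = 0.12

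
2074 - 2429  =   - 355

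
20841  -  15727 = 5114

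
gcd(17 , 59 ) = 1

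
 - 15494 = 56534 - 72028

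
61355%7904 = 6027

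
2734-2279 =455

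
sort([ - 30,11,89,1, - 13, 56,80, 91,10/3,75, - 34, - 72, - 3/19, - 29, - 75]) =[ - 75, - 72, -34, - 30, - 29,-13, - 3/19,1,10/3,11,56,75,80,89,91]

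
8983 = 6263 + 2720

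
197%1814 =197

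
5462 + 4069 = 9531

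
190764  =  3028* 63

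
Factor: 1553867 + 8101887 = 2^1*4827877^1 = 9655754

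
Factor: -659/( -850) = 2^(- 1 )*5^( - 2 )*17^( - 1)*659^1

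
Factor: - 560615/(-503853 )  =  3^ ( - 1 )*5^1*7^( - 1)*11^1*10193^1*23993^ ( - 1)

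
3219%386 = 131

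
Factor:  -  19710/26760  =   - 657/892 = - 2^( -2 )*3^2 * 73^1*223^( - 1)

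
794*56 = 44464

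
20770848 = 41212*504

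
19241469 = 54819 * 351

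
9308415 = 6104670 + 3203745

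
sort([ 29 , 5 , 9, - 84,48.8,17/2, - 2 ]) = [ - 84, - 2,5, 17/2,9, 29,48.8]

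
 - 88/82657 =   -  88/82657 = - 0.00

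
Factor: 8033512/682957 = 2^3*11^( - 1)*47^ ( - 1)*127^1*1321^( - 1)*7907^1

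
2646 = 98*27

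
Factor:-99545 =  - 5^1  *  43^1 * 463^1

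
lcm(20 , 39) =780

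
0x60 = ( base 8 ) 140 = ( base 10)96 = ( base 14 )6C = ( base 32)30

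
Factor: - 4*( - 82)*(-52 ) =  - 17056 = - 2^5 * 13^1 * 41^1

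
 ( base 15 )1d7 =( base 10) 427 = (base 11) 359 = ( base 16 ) 1ab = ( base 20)117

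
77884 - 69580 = 8304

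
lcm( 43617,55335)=3707445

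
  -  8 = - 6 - 2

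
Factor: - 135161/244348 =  - 281/508 = -2^( -2 )*127^( - 1 )  *281^1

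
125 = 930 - 805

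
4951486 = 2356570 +2594916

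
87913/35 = 2511 + 4/5 = 2511.80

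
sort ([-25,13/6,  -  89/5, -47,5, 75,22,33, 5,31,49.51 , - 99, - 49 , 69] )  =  [- 99, - 49, - 47, - 25, - 89/5,13/6, 5, 5,22, 31,  33, 49.51, 69,75 ]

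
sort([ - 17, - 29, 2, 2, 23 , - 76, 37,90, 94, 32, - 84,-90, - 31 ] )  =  [ - 90, - 84, - 76, - 31,  -  29 , - 17, 2,2, 23,32, 37, 90, 94 ]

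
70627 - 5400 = 65227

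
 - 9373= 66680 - 76053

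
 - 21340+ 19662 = - 1678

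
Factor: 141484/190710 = 434/585 = 2^1*3^ (-2 ) * 5^( - 1 )*7^1* 13^( -1 )*31^1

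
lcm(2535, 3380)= 10140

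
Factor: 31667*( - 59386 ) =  - 2^1*23^1*1291^1*31667^1  =  -1880576462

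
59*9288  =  547992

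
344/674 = 172/337 = 0.51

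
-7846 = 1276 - 9122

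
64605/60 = 4307/4 =1076.75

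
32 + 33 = 65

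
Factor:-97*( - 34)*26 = 2^2*13^1 * 17^1*97^1 = 85748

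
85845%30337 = 25171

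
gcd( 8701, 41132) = 791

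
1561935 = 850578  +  711357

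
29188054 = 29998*973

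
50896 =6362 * 8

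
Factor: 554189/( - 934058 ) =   -  2^( - 1 ) * 113^ ( - 1 ) *4133^( - 1 )*554189^1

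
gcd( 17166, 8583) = 8583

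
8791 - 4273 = 4518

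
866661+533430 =1400091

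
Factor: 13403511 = 3^2 * 11^1  *  135389^1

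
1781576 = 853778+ 927798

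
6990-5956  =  1034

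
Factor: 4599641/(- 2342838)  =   - 2^( - 1) * 3^(-1 ) *17^( - 1) * 101^1*103^( - 1)*223^( - 1) * 45541^1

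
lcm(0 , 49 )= 0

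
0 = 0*825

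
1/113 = 1/113 =0.01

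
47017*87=4090479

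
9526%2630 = 1636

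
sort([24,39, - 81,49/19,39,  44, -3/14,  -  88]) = [ - 88, - 81,-3/14,49/19,  24,39, 39,44 ] 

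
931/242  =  3 + 205/242 = 3.85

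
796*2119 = 1686724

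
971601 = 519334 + 452267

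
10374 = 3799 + 6575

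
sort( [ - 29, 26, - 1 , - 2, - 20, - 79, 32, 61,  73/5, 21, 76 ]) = [  -  79, - 29, - 20,-2,- 1,73/5, 21, 26,32  ,  61 , 76]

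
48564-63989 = -15425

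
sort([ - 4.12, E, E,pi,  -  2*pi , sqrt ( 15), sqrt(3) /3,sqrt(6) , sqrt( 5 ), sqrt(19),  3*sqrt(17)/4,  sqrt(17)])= [ - 2*pi, -4.12, sqrt(3 ) /3,  sqrt(5), sqrt( 6),E,E, 3*sqrt(17) /4, pi,  sqrt(15), sqrt(17),sqrt( 19 ) ]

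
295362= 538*549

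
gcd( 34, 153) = 17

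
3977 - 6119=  - 2142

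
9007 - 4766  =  4241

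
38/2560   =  19/1280 = 0.01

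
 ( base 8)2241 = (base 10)1185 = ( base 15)540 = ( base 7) 3312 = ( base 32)151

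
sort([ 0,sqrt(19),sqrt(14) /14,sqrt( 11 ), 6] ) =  [0, sqrt( 14)/14,sqrt( 11),sqrt( 19 ), 6]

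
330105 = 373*885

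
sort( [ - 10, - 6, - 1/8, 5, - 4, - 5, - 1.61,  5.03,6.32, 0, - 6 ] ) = [ - 10,  -  6, - 6, - 5,-4, - 1.61, - 1/8,0 , 5,5.03 , 6.32 ]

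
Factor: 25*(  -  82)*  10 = - 2^2*5^3*41^1 = -  20500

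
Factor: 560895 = 3^1*5^1 * 61^1 * 613^1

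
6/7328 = 3/3664  =  0.00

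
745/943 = 745/943 = 0.79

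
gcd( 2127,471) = 3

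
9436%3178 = 3080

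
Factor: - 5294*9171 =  - 48551274 = - 2^1 * 3^2*1019^1*2647^1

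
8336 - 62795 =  - 54459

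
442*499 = 220558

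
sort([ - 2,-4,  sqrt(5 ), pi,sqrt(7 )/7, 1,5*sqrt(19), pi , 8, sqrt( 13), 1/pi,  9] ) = [ - 4 , - 2, 1/pi,sqrt(7) /7, 1,sqrt(5),pi,pi, sqrt(13), 8, 9, 5*sqrt(19) ] 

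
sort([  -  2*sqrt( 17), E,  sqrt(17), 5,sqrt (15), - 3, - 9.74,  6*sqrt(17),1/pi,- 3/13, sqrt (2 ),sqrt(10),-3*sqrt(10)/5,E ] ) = [ - 9.74,-2*sqrt( 17), - 3, -3*sqrt ( 10) /5, - 3/13, 1/pi, sqrt(2), E,  E, sqrt(10 ), sqrt(15) , sqrt( 17 ) , 5,6*sqrt( 17) ]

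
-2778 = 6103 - 8881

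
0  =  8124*0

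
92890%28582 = 7144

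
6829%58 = 43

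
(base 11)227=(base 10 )271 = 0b100001111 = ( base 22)c7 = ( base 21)CJ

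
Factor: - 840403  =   - 461^1*1823^1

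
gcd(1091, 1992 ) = 1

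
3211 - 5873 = -2662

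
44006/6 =22003/3 = 7334.33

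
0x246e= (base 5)244301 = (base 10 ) 9326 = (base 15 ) 2B6B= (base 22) J5K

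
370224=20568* 18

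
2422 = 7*346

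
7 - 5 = 2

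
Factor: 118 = 2^1*59^1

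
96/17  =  96/17 =5.65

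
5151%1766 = 1619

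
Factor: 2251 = 2251^1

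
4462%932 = 734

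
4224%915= 564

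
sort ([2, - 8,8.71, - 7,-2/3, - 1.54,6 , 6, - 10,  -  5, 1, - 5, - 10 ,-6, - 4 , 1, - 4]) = [-10,-10, - 8, - 7,  -  6,-5, - 5, - 4, - 4, - 1.54, - 2/3, 1, 1, 2,6, 6, 8.71]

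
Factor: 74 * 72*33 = 175824 = 2^4*3^3*11^1*37^1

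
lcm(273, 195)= 1365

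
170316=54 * 3154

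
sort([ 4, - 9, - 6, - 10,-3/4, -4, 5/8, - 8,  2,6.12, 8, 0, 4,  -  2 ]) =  [  -  10, - 9, - 8, - 6, - 4, - 2,- 3/4, 0, 5/8, 2,4, 4,6.12,8] 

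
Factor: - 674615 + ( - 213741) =-888356 = - 2^2*7^1*31727^1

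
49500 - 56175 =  - 6675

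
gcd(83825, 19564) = 1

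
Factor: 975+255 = 1230= 2^1*3^1*5^1*41^1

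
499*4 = 1996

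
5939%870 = 719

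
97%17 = 12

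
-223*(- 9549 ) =2129427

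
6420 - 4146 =2274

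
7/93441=7/93441 = 0.00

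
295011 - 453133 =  - 158122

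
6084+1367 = 7451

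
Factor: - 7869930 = -2^1*3^1*5^1*262331^1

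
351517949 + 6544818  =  358062767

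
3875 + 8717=12592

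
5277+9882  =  15159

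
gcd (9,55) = 1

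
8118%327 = 270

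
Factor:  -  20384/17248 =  - 13/11 = -  11^( - 1)*13^1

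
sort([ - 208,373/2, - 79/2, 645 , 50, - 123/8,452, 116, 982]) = [ - 208, - 79/2,-123/8,50,116,373/2,452, 645, 982] 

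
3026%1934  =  1092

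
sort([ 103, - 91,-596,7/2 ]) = [ - 596, - 91, 7/2,103 ] 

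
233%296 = 233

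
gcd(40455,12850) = 5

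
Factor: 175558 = 2^1*61^1*1439^1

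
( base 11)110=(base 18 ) 76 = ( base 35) 3R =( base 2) 10000100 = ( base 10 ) 132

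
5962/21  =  5962/21  =  283.90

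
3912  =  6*652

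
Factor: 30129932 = 2^2* 7^1*1076069^1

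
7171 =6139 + 1032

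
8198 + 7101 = 15299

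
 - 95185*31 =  -2950735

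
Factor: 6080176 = 2^4  *211^1*1801^1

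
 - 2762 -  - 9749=6987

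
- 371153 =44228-415381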